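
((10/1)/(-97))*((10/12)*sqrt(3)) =-25*sqrt(3)/291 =-0.15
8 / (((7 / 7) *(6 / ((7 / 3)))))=28 / 9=3.11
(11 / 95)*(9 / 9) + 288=27371 / 95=288.12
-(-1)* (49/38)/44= 49/1672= 0.03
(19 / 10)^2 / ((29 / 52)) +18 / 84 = 67877 / 10150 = 6.69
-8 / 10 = -4 / 5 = -0.80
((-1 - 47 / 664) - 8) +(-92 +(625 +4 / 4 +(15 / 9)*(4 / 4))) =1048979 / 1992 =526.60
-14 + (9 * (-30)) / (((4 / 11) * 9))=-193 / 2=-96.50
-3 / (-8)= 3 / 8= 0.38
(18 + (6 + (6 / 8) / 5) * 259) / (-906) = -10739 / 6040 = -1.78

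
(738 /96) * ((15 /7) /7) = 1845 /784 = 2.35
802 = 802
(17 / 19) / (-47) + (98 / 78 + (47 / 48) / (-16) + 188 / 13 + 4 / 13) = 142164649 / 8915712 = 15.95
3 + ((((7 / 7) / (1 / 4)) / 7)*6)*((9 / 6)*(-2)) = -51 / 7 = -7.29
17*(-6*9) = -918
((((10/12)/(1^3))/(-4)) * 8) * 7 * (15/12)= -175/12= -14.58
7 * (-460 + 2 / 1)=-3206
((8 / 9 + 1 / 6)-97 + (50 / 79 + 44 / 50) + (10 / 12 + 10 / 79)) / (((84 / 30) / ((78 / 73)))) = -21598954 / 605535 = -35.67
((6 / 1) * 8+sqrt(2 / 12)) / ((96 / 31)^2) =961 * sqrt(6) / 55296+961 / 192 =5.05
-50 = -50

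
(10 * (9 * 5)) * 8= 3600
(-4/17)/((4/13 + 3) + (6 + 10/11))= -572/24837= -0.02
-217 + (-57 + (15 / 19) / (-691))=-3597361 / 13129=-274.00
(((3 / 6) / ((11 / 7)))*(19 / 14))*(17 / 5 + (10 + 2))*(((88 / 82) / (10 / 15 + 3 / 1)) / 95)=0.02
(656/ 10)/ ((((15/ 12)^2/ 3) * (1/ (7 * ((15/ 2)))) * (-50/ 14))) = -1157184/ 625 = -1851.49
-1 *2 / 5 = -2 / 5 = -0.40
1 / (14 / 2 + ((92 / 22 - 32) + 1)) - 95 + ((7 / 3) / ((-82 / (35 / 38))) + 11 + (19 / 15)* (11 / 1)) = -119118813 / 1698220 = -70.14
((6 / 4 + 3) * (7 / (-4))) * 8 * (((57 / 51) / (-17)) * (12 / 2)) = 7182 / 289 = 24.85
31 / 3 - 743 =-2198 / 3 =-732.67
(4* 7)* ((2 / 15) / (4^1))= 14 / 15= 0.93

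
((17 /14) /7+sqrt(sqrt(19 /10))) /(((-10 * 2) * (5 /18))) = -9 * 10^(3 /4) * 19^(1 /4) /500 - 153 /4900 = -0.24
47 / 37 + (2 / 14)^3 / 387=6238864 / 4911417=1.27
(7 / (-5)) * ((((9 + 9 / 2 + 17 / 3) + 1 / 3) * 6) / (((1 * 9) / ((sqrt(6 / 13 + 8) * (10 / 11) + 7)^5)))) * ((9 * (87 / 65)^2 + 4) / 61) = -517287693007421 / 2027007125 - 75359952052406 * sqrt(1430) / 11594480755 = -500983.87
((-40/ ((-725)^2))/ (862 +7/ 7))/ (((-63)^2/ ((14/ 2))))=-8/ 51439870125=-0.00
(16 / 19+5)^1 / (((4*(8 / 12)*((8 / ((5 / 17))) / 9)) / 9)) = 134865 / 20672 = 6.52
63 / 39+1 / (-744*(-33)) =515605 / 319176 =1.62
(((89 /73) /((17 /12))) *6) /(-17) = -6408 /21097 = -0.30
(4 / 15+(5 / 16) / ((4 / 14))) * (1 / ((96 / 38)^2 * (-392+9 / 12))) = -235733 / 432691200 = -0.00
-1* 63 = -63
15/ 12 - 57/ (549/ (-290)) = 31.36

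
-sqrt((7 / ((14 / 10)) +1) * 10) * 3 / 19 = -6 * sqrt(15) / 19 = -1.22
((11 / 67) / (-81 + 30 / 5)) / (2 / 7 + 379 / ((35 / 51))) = -77 / 19435695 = -0.00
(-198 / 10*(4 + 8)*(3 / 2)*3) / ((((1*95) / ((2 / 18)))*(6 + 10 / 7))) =-2079 / 12350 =-0.17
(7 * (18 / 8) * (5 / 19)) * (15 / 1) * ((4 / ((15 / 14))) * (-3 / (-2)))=6615 / 19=348.16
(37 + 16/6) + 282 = 965/3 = 321.67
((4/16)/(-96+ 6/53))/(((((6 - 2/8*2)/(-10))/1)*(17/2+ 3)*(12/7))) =265/1102068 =0.00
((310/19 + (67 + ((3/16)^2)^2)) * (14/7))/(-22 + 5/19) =-103745027/13533184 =-7.67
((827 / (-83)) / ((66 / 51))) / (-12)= 14059 / 21912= 0.64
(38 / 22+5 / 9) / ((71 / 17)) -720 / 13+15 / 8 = -38716817 / 731016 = -52.96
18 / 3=6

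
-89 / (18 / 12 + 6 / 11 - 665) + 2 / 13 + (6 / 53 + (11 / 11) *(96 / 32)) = 34179897 / 10049065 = 3.40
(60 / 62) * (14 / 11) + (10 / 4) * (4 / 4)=3.73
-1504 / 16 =-94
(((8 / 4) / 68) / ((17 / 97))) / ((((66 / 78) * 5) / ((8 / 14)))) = 2522 / 111265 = 0.02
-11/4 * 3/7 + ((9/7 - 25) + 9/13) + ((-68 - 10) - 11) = -41205/364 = -113.20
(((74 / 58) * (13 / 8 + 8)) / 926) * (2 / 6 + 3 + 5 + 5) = 14245 / 80562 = 0.18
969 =969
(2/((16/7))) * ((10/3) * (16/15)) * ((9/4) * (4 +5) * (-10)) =-630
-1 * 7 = -7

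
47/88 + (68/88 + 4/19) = 2537/1672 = 1.52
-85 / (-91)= 85 / 91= 0.93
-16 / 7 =-2.29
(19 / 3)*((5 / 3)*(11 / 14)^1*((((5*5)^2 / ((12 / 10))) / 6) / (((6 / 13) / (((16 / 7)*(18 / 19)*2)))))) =8937500 / 1323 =6755.48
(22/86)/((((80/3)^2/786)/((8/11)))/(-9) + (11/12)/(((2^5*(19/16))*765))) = -411282360/222173303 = -1.85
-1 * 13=-13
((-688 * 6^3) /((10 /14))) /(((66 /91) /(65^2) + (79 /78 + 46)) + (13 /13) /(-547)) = -262528772163840 /59320893937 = -4425.57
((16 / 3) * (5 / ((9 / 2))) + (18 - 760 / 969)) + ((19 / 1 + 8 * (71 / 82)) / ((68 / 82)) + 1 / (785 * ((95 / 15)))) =744932429 / 13691970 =54.41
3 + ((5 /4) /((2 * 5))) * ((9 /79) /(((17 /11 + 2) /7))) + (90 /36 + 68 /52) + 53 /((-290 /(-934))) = 211497851 /1191320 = 177.53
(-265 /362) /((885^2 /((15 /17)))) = -53 /64266222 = -0.00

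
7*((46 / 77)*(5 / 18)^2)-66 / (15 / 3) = -114737 / 8910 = -12.88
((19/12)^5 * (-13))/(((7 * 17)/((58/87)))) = -32189287/44416512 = -0.72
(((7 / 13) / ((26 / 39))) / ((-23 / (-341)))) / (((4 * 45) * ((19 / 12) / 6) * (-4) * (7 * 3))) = -341 / 113620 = -0.00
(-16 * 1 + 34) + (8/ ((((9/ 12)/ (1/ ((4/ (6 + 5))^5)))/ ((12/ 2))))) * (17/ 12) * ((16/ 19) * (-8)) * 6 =-10951126/ 19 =-576375.05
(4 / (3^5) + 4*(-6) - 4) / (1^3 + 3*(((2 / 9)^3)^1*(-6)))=-1360 / 39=-34.87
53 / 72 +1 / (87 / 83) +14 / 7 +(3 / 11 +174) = 4087451 / 22968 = 177.96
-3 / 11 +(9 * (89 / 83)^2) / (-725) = -15767754 / 54939775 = -0.29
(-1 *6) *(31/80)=-93/40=-2.32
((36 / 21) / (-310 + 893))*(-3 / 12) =-3 / 4081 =-0.00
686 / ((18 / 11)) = 3773 / 9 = 419.22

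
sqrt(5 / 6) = 0.91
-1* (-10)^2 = -100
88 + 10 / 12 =88.83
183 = 183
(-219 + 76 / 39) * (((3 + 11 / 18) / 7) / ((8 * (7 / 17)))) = -719525 / 21168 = -33.99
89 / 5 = 17.80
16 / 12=4 / 3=1.33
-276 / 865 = -0.32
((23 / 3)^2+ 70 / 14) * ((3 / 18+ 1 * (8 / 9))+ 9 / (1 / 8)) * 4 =1509620 / 81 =18637.28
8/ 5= 1.60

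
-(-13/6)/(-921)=-13/5526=-0.00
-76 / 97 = -0.78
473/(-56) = -8.45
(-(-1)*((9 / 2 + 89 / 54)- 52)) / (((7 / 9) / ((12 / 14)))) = -2476 / 49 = -50.53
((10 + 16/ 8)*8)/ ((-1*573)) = -32/ 191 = -0.17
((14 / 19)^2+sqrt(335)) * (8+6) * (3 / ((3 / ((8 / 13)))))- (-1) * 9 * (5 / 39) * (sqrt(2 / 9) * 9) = 21952 / 4693+45 * sqrt(2) / 13+112 * sqrt(335) / 13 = 167.26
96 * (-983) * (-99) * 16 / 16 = 9342432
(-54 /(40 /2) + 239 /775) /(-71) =3707 /110050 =0.03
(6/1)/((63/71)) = 142/21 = 6.76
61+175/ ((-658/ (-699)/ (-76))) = -661183/ 47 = -14067.72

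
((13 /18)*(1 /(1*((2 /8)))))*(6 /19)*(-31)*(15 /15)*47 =-75764 /57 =-1329.19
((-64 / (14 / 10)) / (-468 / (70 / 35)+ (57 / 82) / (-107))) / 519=2807680 / 7459177509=0.00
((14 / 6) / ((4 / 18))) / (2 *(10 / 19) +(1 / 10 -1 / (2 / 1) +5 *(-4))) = -1995 / 3676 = -0.54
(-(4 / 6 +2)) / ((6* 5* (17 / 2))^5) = -8 / 3234611728125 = -0.00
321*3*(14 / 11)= 13482 / 11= 1225.64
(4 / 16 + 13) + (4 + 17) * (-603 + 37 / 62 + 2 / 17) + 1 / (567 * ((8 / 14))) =-539339320 / 42687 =-12634.74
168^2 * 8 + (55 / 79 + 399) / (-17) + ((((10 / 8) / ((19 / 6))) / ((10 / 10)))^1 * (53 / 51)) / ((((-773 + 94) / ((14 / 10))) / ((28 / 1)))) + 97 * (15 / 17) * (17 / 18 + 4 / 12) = 3354487673467 / 14850894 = 225877.83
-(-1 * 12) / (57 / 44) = 176 / 19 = 9.26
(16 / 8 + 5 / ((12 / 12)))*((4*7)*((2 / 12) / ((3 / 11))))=1078 / 9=119.78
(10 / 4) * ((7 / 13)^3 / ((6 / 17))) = 29155 / 26364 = 1.11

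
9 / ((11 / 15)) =135 / 11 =12.27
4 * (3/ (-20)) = -3/ 5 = -0.60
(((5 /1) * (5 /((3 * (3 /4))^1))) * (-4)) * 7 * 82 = -229600 /9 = -25511.11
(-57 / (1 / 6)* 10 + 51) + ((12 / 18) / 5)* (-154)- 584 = -59603 / 15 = -3973.53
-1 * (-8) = 8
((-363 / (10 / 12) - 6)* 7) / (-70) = 1104 / 25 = 44.16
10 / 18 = 5 / 9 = 0.56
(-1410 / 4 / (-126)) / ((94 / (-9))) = -15 / 56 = -0.27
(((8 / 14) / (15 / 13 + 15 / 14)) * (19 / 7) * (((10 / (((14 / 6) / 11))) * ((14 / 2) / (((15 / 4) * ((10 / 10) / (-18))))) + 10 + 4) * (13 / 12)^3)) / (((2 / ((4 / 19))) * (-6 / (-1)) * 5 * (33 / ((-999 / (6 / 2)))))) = 165910849 / 3367980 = 49.26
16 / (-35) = -16 / 35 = -0.46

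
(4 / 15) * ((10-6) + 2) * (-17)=-136 / 5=-27.20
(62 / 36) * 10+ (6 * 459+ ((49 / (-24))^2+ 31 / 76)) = 3375371 / 1216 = 2775.80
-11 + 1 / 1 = -10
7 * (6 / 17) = 42 / 17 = 2.47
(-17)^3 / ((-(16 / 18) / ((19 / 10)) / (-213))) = -178946199 / 80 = -2236827.49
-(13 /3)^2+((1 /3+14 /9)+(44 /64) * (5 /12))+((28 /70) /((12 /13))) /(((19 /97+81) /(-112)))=-97537303 /5670720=-17.20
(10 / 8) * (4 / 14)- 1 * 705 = -9865 / 14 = -704.64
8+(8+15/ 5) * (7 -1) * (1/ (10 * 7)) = 8.94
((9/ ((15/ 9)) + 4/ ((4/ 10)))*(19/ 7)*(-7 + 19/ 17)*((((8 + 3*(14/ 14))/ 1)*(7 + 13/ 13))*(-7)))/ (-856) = -321860/ 1819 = -176.94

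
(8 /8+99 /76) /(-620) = -35 /9424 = -0.00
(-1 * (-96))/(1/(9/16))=54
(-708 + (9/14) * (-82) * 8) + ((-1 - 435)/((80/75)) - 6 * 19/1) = -46269/28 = -1652.46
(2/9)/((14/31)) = 31/63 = 0.49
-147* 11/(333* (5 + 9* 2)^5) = -539/714434073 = -0.00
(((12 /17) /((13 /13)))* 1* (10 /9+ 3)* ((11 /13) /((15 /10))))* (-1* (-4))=13024 /1989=6.55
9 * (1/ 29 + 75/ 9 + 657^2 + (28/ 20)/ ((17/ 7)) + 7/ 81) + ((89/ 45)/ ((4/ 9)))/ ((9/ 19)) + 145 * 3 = 344787438367/ 88740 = 3885366.67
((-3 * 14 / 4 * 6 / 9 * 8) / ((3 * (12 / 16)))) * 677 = -151648 / 9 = -16849.78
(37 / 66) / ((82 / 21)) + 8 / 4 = 2.14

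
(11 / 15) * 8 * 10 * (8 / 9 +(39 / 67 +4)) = 580624 / 1809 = 320.96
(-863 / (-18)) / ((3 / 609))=175189 / 18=9732.72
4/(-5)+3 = 11/5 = 2.20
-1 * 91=-91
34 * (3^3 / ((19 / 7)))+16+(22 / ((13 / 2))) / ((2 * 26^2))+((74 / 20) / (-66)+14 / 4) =9853585409 / 27550380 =357.66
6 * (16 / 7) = 96 / 7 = 13.71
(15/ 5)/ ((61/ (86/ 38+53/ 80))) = 13341/ 92720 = 0.14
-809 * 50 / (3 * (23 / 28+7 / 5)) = -5663000 / 933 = -6069.67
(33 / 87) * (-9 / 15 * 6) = -1.37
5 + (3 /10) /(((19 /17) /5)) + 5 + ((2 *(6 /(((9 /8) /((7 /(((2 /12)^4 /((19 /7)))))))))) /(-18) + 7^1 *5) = -552735 /38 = -14545.66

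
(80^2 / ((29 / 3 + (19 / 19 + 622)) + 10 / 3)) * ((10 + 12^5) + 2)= 2504090.57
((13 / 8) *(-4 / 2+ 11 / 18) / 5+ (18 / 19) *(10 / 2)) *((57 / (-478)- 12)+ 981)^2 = 14706630859375 / 3655744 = 4022883.13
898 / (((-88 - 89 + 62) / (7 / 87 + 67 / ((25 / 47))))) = -984.21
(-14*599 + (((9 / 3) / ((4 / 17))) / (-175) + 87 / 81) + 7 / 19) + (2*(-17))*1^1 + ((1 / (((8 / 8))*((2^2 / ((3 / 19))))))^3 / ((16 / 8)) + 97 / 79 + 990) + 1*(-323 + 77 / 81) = -7618893738113237 / 983152598400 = -7749.45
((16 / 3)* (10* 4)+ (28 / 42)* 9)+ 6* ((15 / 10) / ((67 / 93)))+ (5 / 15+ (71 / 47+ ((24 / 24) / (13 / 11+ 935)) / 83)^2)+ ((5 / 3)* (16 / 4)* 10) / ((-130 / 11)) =964836158922107998261 / 4216936733198290452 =228.80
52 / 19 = 2.74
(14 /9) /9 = 14 /81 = 0.17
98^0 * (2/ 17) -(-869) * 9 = 132959/ 17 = 7821.12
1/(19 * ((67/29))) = 29/1273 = 0.02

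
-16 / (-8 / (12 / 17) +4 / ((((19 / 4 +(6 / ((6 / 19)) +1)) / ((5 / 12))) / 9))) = 88 / 59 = 1.49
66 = 66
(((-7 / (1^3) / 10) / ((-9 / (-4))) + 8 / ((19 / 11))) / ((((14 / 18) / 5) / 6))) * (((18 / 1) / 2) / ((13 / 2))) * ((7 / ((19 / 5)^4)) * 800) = 6196.97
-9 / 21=-3 / 7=-0.43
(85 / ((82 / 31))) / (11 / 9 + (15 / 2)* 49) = 0.09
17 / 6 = 2.83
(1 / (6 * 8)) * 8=0.17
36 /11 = 3.27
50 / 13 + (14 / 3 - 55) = -46.49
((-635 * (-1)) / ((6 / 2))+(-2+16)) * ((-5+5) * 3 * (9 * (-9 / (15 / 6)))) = 0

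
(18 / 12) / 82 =3 / 164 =0.02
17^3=4913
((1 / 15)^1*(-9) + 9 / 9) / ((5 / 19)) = 38 / 25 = 1.52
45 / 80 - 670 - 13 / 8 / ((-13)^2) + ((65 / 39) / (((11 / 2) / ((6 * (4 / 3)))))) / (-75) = -68929603 / 102960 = -669.48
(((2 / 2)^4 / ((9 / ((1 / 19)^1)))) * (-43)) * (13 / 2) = -1.63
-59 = -59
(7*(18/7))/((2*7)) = 9/7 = 1.29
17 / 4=4.25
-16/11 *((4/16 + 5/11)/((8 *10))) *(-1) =31/2420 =0.01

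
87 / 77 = 1.13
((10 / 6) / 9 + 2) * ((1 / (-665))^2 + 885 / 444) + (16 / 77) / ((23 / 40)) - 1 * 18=-5938624238579 / 447084168300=-13.28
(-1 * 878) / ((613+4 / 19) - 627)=8341 / 131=63.67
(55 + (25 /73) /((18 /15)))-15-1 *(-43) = 36479 /438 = 83.29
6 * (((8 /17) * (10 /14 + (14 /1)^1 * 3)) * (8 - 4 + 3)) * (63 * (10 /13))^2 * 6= 2629065600 /221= 11896224.43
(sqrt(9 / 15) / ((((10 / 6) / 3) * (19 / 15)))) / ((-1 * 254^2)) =-0.00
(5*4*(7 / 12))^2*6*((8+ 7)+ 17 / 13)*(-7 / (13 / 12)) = -14543200 / 169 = -86054.44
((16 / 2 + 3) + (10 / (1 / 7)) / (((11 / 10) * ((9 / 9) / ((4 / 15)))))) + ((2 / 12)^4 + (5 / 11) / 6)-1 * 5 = 328547 / 14256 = 23.05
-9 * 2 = -18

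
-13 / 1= -13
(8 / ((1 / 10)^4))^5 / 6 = 546133333333333333333333.30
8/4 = 2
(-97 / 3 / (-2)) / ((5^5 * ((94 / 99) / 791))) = 2531991 / 587500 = 4.31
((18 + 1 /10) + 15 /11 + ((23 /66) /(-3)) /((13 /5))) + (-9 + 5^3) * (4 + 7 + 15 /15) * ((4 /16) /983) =125076043 /6325605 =19.77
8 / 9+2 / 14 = 65 / 63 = 1.03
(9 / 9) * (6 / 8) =3 / 4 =0.75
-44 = -44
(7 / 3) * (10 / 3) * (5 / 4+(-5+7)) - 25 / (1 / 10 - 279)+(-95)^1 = -69.63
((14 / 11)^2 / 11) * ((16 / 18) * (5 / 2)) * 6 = 7840 / 3993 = 1.96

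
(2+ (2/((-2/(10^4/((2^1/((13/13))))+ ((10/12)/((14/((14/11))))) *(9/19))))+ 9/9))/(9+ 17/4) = -4177522/11077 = -377.13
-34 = -34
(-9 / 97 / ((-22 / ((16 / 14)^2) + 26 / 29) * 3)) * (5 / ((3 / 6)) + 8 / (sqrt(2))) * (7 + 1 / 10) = 131776 * sqrt(2) / 2392505 + 65888 / 478501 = 0.22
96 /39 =32 /13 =2.46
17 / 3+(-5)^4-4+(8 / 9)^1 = 5648 / 9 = 627.56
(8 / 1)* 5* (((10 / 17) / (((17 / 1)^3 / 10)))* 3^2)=36000 / 83521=0.43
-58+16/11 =-56.55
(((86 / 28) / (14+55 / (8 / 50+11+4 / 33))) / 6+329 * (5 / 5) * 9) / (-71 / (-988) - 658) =-10792539388891 / 2398058191389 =-4.50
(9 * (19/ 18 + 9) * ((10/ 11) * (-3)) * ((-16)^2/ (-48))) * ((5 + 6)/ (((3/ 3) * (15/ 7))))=20272/ 3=6757.33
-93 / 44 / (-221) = 93 / 9724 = 0.01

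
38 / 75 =0.51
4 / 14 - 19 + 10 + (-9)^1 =-124 / 7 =-17.71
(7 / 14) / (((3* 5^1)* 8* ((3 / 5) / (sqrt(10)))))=sqrt(10) / 144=0.02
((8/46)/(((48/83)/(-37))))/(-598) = 0.02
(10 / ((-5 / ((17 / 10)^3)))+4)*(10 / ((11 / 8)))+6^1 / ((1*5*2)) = -11487 / 275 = -41.77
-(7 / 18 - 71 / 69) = 265 / 414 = 0.64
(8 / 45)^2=64 / 2025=0.03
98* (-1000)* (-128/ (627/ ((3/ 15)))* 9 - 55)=1134036400/ 209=5426011.48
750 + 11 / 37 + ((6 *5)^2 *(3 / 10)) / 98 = 1365284 / 1813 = 753.05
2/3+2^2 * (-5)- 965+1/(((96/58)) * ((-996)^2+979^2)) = -984.33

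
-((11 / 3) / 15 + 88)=-3971 / 45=-88.24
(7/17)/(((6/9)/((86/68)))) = 0.78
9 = 9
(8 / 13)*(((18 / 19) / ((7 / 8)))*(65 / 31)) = 5760 / 4123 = 1.40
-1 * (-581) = 581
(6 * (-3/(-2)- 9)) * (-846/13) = 38070/13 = 2928.46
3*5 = 15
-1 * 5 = -5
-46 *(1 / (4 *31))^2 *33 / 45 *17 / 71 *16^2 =-137632 / 1023465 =-0.13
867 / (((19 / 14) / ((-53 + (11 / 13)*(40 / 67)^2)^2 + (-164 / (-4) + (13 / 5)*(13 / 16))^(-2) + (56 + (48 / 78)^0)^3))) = 92429001694036031146681524 / 769707831026213131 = 120083228.95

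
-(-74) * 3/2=111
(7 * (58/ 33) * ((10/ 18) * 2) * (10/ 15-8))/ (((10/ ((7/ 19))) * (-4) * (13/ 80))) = 113680/ 20007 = 5.68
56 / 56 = 1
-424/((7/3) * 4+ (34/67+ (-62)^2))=-42612/387311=-0.11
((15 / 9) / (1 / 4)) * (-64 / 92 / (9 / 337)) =-107840 / 621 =-173.66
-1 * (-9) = 9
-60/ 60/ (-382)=1/ 382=0.00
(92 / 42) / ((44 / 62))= 713 / 231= 3.09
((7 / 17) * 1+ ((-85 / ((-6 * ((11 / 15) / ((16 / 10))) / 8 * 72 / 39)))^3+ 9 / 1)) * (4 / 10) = 587188338368 / 610929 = 961140.06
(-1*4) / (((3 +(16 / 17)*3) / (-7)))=4.81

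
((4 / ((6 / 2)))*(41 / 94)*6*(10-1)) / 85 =1476 / 3995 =0.37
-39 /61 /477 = -13 /9699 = -0.00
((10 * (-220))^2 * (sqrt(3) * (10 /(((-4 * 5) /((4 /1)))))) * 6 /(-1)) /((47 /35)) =2032800000 * sqrt(3) /47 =74913040.03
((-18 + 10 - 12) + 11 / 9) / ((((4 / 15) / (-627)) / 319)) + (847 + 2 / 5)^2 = 1480233551 / 100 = 14802335.51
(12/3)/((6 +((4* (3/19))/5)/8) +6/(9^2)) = 20520/31241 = 0.66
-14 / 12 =-7 / 6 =-1.17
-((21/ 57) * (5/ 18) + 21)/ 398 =-7217/ 136116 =-0.05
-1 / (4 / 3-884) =3 / 2648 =0.00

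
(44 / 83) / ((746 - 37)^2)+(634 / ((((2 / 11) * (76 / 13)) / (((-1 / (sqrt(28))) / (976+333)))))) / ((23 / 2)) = 44 / 41722523 - 4121 * sqrt(7) / 1456084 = -0.01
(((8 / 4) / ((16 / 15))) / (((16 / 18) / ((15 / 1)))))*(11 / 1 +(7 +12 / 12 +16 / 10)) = 41715 / 64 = 651.80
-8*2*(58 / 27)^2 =-53824 / 729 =-73.83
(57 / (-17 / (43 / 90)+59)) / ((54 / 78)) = 559 / 159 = 3.52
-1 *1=-1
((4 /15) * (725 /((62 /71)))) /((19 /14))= 288260 /1767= 163.14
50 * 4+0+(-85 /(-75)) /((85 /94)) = 15094 /75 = 201.25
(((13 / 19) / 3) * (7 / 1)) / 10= 91 / 570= 0.16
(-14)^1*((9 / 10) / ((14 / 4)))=-18 / 5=-3.60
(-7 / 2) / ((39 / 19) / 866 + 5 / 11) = -7.66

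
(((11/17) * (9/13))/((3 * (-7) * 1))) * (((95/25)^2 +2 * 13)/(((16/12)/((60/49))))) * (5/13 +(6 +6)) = -6906141/703885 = -9.81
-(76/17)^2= -19.99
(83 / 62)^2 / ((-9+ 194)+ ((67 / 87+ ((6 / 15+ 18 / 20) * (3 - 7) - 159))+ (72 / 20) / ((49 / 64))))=146839035 / 2152605404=0.07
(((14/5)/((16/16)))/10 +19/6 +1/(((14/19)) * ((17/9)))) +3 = 63949/8925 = 7.17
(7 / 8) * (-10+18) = 7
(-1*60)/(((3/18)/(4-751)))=268920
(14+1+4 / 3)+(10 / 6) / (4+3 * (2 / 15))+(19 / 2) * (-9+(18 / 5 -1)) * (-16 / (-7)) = -282419 / 2310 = -122.26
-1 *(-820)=820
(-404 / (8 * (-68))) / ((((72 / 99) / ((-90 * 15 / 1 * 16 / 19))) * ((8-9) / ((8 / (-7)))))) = -2999700 / 2261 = -1326.71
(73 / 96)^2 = 5329 / 9216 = 0.58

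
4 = 4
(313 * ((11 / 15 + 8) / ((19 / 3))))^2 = 1681246009 / 9025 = 186287.65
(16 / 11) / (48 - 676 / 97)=0.04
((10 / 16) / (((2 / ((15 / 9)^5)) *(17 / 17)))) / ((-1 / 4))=-15625 / 972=-16.08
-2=-2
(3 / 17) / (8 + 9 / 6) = 6 / 323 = 0.02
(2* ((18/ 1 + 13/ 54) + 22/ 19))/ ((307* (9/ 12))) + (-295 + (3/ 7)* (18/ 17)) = -294.38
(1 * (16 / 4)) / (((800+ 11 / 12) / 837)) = 40176 / 9611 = 4.18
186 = 186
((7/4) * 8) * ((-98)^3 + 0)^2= 12401793332096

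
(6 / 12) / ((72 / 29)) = 29 / 144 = 0.20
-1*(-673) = 673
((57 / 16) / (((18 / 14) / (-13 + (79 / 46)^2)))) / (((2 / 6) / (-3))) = 8485533 / 33856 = 250.64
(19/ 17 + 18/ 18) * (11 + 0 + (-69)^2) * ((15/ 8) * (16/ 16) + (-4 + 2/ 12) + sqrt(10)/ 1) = -336426/ 17 + 171792 * sqrt(10)/ 17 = 12166.35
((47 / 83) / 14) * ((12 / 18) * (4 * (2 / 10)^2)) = 188 / 43575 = 0.00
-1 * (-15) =15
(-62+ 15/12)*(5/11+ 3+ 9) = -33291/44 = -756.61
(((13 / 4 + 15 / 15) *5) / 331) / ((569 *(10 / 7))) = 119 / 1506712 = 0.00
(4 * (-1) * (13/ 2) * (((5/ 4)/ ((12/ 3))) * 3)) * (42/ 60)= -273/ 16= -17.06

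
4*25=100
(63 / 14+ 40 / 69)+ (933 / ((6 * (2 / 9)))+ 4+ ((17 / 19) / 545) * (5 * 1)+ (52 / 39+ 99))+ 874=1683.17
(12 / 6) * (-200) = -400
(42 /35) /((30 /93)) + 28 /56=211 /50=4.22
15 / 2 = 7.50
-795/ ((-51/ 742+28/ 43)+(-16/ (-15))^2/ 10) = -28535928750/ 24989843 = -1141.90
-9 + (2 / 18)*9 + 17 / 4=-3.75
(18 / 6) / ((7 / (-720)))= -2160 / 7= -308.57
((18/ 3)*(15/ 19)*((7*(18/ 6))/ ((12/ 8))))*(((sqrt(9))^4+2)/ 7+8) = 25020/ 19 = 1316.84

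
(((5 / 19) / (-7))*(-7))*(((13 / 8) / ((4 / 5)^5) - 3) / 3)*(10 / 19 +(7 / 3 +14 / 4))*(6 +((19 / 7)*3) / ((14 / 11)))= 13.55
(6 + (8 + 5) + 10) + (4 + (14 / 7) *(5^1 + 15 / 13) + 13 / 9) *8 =20009 / 117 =171.02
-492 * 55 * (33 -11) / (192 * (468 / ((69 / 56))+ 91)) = -570515 / 86632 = -6.59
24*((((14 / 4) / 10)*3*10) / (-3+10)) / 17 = 2.12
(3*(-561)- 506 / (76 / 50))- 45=-39157 / 19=-2060.89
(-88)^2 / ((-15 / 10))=-15488 / 3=-5162.67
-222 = -222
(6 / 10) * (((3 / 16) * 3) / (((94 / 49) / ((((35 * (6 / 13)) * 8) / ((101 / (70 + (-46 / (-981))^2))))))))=11553506699 / 733188391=15.76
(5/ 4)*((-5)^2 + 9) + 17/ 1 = 119/ 2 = 59.50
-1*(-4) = 4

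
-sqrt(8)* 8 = -22.63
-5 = -5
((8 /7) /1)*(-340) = -2720 /7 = -388.57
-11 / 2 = -5.50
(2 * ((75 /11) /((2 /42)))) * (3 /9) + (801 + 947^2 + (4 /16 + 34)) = 39500547 /44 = 897739.70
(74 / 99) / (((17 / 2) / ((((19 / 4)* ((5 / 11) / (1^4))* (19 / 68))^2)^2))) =392744895323125 / 33718673528635392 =0.01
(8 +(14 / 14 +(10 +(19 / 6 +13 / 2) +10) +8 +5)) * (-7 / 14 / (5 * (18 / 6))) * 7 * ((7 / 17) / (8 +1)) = -1519 / 2754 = -0.55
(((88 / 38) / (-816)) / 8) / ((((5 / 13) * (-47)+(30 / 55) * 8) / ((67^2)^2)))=31697713333 / 60806688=521.29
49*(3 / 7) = 21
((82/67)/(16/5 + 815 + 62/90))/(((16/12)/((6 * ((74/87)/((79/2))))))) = 81918/565636445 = 0.00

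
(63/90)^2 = 0.49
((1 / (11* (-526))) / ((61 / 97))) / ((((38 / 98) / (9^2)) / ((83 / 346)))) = -31954419 / 2320267004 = -0.01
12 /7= 1.71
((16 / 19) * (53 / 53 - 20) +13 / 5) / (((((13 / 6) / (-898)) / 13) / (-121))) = -43680516 / 5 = -8736103.20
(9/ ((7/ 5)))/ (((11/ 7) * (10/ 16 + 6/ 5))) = 1800/ 803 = 2.24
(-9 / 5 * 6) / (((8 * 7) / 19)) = -513 / 140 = -3.66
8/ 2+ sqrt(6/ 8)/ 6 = sqrt(3)/ 12+ 4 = 4.14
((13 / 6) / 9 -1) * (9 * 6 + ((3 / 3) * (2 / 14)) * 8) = -41.87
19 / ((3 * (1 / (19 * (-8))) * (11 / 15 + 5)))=-7220 / 43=-167.91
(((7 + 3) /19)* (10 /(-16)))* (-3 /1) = 75 /76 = 0.99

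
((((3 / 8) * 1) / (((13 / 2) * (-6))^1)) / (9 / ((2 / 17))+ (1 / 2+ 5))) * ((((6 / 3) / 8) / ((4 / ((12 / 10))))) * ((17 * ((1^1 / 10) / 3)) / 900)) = -0.00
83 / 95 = 0.87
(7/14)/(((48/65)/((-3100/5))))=-10075/24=-419.79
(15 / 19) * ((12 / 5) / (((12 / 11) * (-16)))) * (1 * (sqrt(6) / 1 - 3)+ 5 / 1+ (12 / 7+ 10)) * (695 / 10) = -13761 / 133 - 4587 * sqrt(6) / 608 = -121.95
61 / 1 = 61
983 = 983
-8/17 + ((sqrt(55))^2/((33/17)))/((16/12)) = 1413/68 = 20.78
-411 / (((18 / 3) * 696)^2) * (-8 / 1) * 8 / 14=137 / 1271592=0.00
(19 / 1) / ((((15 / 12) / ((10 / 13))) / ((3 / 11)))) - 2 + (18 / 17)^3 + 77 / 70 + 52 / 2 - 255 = -1584440101 / 7025590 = -225.52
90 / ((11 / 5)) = 450 / 11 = 40.91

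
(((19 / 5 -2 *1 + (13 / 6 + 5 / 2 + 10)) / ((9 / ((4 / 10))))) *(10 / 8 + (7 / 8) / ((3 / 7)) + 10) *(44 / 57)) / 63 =0.12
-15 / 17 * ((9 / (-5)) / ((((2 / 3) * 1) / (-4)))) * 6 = -972 / 17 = -57.18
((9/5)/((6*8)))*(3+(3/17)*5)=99/680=0.15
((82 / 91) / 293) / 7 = 82 / 186641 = 0.00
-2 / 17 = -0.12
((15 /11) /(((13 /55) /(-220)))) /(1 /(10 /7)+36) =-165000 /4771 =-34.58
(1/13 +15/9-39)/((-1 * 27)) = 1453/1053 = 1.38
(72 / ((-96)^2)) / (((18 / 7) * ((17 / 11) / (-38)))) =-1463 / 19584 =-0.07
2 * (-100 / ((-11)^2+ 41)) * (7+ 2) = -100 / 9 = -11.11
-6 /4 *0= 0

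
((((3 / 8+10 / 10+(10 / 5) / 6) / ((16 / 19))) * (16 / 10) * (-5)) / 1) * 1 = -779 / 48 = -16.23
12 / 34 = 6 / 17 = 0.35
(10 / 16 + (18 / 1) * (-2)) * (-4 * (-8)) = -1132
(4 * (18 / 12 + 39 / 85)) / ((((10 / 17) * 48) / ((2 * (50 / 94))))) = 111 / 376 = 0.30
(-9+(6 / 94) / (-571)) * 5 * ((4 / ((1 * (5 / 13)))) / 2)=-6279936 / 26837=-234.00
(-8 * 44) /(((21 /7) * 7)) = -352 /21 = -16.76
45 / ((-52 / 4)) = -45 / 13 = -3.46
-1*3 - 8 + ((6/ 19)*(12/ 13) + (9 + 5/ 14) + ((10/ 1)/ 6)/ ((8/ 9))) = 7243/ 13832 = 0.52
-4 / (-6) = 2 / 3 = 0.67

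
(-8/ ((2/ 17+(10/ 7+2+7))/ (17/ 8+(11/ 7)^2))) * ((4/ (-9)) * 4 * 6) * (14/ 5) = 1959488/ 18825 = 104.09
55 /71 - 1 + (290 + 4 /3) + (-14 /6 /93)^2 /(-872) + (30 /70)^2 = 68787157229953 /236145307608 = 291.29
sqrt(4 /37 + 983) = 5 * sqrt(53835) /37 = 31.35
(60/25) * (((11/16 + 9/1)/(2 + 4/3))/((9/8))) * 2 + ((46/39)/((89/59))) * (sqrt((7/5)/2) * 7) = 9499 * sqrt(70)/17355 + 62/5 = 16.98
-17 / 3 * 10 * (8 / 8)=-170 / 3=-56.67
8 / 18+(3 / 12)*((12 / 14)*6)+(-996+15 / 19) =-993.48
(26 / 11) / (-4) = -13 / 22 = -0.59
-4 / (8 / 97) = -48.50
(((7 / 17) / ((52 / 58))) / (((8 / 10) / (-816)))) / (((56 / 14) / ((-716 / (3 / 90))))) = 32703300 / 13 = 2515638.46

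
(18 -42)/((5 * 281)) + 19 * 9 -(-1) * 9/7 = 1694262/9835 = 172.27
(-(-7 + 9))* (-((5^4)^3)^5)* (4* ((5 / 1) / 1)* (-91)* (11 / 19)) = -34729163989055678030126728117465972900390625000 / 19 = -1827850736266088317375091000000000000000000000.00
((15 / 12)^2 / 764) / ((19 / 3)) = 75 / 232256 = 0.00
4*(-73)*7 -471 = -2515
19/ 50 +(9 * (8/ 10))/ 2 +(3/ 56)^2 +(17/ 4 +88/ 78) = 28622423/ 3057600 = 9.36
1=1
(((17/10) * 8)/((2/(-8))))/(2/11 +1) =-2992/65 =-46.03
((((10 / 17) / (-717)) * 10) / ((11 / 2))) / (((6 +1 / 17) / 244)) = -48800 / 812361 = -0.06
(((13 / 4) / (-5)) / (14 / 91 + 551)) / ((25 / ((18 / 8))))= -1521 / 14330000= -0.00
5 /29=0.17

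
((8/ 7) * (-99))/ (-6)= 132/ 7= 18.86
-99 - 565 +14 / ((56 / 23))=-2633 / 4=-658.25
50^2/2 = 1250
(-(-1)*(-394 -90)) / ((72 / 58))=-3509 / 9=-389.89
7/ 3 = 2.33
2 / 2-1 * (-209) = 210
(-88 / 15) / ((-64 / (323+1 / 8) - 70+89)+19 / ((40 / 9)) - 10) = -363968 / 811293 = -0.45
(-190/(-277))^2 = 36100/76729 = 0.47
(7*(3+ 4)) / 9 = 49 / 9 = 5.44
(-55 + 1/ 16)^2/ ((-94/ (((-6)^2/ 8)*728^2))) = -57584161089/ 752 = -76574682.30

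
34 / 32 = 1.06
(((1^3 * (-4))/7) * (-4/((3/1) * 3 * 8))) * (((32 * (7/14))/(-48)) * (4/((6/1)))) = -4/567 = -0.01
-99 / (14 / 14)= -99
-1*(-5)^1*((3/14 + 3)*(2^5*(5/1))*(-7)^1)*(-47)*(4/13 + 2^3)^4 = 115097366016000/28561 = 4029878716.29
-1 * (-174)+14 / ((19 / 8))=3418 / 19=179.89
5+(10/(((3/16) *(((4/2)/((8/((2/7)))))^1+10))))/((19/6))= 17875/2679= 6.67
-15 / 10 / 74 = -3 / 148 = -0.02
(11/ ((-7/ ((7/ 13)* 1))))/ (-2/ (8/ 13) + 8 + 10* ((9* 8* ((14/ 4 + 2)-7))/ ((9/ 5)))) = 44/ 30953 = 0.00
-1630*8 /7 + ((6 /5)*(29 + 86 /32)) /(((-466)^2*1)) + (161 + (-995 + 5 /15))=-491875680539 /182411040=-2696.52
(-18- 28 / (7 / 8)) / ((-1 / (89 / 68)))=2225 / 34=65.44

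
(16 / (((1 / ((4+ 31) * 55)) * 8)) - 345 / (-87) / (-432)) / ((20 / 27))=9646537 / 1856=5197.49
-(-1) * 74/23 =74/23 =3.22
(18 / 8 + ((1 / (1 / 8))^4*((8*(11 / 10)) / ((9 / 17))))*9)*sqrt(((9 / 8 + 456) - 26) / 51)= 12255277*sqrt(351798) / 4080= 1781597.73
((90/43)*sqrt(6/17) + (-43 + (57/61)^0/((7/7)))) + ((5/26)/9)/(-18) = -176909/4212 + 90*sqrt(102)/731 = -40.76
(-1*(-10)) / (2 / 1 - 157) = -2 / 31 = -0.06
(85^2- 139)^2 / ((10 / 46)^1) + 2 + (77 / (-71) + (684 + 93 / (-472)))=38701853694721 / 167560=230973106.32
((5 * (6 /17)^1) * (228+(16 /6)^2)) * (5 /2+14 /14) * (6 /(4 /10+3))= 740600 /289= 2562.63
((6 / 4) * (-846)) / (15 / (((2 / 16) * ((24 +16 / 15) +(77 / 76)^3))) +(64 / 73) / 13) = -207019481818851 / 760860593344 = -272.09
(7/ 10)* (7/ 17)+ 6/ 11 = 1559/ 1870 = 0.83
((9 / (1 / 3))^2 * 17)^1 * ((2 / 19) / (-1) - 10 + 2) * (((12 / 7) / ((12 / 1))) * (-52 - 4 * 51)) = 69797376 / 19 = 3673546.11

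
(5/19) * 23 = 6.05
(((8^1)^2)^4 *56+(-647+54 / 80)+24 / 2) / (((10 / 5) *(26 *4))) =4516939.72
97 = 97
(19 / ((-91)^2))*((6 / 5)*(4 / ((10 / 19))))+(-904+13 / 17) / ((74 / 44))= -1890064606 / 3519425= -537.04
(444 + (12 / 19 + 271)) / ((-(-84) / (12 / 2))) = 13597 / 266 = 51.12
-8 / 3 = -2.67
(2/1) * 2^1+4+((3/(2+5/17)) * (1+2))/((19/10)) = 10.06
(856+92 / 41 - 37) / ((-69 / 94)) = -3165074 / 2829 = -1118.80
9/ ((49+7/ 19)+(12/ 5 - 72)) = -0.44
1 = 1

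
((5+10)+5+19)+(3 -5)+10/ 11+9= 516/ 11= 46.91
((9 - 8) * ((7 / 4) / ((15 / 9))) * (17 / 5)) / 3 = 119 / 100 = 1.19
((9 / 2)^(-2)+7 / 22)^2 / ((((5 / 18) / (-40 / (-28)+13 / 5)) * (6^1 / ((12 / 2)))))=1.96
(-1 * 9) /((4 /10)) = -45 /2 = -22.50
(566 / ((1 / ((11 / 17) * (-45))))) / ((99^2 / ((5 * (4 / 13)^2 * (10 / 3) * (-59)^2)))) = -7880984000 / 853281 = -9236.09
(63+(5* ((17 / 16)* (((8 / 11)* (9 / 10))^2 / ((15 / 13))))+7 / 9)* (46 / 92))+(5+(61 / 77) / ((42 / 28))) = 13321823 / 190575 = 69.90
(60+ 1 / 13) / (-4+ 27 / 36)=-3124 / 169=-18.49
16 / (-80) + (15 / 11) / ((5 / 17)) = 244 / 55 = 4.44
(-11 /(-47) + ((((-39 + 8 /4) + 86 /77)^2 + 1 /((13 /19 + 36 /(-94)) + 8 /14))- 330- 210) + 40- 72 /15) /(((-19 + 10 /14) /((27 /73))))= -32184925199037 /2029125239680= -15.86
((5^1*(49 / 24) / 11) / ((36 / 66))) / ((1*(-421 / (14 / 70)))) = -49 / 60624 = -0.00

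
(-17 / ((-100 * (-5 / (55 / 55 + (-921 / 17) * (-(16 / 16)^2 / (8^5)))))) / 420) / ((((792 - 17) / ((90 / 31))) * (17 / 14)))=-1673931 / 6691635200000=-0.00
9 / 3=3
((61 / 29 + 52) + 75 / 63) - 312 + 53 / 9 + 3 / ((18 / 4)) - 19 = -491738 / 1827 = -269.15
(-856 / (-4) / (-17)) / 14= -107 / 119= -0.90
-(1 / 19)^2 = -0.00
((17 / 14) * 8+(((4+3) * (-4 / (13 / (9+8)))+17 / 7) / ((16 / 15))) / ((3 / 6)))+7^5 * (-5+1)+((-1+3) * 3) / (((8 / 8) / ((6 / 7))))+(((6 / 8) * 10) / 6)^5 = -6268878249 / 93184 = -67274.19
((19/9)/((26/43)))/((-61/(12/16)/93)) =-25327/6344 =-3.99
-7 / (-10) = 0.70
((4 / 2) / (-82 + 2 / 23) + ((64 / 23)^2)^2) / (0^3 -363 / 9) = -15797701129 / 10632278954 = -1.49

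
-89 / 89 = -1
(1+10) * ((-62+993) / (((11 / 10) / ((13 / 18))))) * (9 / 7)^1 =8645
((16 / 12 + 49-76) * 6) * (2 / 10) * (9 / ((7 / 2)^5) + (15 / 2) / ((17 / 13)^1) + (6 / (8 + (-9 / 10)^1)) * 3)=-3698716857 / 14490035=-255.26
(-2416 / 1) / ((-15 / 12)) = 1932.80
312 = 312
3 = 3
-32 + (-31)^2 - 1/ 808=750631/ 808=929.00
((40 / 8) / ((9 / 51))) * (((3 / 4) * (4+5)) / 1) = 765 / 4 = 191.25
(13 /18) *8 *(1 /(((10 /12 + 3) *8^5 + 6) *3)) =26 /1695825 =0.00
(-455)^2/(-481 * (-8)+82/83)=2454725/45638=53.79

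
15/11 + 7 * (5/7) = 70/11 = 6.36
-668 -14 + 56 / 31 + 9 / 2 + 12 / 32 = -167479 / 248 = -675.32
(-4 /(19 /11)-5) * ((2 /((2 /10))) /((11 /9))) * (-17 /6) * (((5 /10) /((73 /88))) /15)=9452 /1387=6.81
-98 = -98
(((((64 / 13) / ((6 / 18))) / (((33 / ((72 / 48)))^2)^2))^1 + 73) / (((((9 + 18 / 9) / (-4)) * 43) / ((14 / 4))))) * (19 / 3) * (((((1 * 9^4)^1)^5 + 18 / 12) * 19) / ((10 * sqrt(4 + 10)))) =-8130803312806467560832679667 * sqrt(14) / 360110036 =-84481622933075802750.97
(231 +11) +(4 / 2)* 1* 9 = 260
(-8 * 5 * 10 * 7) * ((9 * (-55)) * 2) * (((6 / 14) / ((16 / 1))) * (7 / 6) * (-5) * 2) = -866250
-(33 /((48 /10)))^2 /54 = -3025 /3456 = -0.88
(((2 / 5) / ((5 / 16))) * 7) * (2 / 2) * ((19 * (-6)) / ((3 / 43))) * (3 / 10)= -549024 / 125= -4392.19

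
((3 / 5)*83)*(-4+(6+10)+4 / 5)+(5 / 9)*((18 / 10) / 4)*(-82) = 30847 / 50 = 616.94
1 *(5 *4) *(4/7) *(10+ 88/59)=54240/413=131.33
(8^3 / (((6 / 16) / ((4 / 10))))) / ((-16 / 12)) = -2048 / 5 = -409.60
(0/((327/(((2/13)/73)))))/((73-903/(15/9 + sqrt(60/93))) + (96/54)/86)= 0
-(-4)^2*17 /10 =-136 /5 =-27.20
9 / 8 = 1.12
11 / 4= 2.75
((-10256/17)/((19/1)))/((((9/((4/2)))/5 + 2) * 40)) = -2564/9367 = -0.27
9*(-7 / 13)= -63 / 13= -4.85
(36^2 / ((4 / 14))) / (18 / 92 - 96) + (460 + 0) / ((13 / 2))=34408 / 1469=23.42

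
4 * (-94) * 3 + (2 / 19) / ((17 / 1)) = -1127.99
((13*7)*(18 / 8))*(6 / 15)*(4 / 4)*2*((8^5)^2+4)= 879394557132 / 5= 175878911426.40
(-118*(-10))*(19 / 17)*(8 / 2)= 89680 / 17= 5275.29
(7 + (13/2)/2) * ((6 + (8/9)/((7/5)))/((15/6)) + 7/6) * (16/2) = 98687/315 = 313.29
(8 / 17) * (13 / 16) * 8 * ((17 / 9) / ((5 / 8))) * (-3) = -416 / 15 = -27.73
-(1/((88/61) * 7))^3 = -226981/233744896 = -0.00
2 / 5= 0.40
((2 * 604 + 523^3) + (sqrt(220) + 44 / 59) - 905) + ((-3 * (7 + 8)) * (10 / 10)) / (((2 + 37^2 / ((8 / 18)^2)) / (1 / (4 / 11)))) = 143055985.56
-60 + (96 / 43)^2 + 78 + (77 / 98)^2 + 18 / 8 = 4684373 / 181202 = 25.85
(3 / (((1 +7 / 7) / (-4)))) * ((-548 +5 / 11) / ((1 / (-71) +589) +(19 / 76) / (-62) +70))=636317904 / 127636883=4.99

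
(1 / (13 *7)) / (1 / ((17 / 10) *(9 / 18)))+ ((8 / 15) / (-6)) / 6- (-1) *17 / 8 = 208307 / 98280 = 2.12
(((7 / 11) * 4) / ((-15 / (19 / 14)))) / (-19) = 2 / 165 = 0.01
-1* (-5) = 5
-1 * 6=-6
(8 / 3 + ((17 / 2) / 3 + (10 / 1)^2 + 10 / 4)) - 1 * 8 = 100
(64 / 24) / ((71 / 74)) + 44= 9964 / 213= 46.78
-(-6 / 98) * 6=18 / 49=0.37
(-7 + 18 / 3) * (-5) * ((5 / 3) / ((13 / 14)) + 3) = 23.97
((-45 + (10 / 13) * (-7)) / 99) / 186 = -655 / 239382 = -0.00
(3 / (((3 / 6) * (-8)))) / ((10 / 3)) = -9 / 40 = -0.22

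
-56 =-56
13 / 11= 1.18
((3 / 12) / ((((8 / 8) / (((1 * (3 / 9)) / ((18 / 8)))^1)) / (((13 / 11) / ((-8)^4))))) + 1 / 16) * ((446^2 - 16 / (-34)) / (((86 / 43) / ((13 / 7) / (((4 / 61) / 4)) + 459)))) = 3558016.20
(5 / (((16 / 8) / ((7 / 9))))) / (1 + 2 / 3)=1.17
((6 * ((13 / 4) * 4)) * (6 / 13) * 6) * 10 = 2160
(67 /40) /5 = 67 /200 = 0.34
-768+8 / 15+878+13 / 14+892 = 210727 / 210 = 1003.46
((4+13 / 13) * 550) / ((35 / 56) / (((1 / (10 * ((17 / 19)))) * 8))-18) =-1672000 / 10519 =-158.95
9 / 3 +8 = 11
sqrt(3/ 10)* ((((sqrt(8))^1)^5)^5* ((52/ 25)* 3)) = 21440476741632* sqrt(15)/ 125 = 664308874840.71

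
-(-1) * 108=108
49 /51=0.96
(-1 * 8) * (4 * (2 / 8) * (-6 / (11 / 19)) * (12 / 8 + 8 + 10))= 17784 / 11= 1616.73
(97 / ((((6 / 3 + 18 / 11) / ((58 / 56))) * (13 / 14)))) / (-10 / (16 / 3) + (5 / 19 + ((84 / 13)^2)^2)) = 1291653649 / 75606472270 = 0.02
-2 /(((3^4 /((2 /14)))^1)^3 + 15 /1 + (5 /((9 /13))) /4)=-72 /6562234073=-0.00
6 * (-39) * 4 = -936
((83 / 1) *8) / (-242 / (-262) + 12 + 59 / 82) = 7132688 / 146555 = 48.67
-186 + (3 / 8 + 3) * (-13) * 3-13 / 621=-1578065 / 4968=-317.65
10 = 10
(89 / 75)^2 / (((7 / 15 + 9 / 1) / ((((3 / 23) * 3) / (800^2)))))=23763 / 261280000000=0.00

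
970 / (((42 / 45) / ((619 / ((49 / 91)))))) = 58541925 / 49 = 1194733.16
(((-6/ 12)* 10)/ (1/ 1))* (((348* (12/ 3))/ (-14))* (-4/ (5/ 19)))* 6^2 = -1904256/ 7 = -272036.57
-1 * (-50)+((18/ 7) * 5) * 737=66680/ 7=9525.71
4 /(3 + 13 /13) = 1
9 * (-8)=-72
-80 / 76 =-1.05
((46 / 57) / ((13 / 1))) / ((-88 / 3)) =-23 / 10868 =-0.00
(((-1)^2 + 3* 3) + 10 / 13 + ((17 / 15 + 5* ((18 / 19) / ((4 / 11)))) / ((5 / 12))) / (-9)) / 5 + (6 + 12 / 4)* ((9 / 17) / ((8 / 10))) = 138967847 / 18895500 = 7.35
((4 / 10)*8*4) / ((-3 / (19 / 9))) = -9.01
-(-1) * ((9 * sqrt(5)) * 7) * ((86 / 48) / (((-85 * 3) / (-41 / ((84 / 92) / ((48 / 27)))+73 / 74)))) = 9483349 * sqrt(5) / 271728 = 78.04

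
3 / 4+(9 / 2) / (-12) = 3 / 8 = 0.38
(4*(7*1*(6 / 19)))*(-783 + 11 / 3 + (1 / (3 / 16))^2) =-378448 / 57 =-6639.44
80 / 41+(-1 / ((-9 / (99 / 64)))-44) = -109885 / 2624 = -41.88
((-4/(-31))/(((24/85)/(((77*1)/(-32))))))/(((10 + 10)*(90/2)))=-1309/1071360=-0.00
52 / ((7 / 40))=2080 / 7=297.14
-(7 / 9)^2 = -49 / 81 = -0.60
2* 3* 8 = 48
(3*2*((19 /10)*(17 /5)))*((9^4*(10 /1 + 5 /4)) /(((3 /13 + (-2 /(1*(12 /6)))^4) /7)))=5206881771 /320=16271505.53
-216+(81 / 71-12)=-16107 / 71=-226.86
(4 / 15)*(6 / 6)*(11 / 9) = 0.33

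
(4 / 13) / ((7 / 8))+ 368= 368.35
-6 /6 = -1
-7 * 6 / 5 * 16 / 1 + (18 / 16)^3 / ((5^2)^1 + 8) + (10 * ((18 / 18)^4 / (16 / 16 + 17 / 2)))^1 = -71323091 / 535040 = -133.30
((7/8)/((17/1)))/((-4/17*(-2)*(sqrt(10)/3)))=21*sqrt(10)/640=0.10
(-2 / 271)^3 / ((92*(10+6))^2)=-1 / 5390555299328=-0.00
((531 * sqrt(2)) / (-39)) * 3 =-531 * sqrt(2) / 13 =-57.77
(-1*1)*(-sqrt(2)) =sqrt(2) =1.41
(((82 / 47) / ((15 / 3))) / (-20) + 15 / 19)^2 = 1188249841 / 1993622500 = 0.60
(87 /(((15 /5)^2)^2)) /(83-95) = -29 /324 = -0.09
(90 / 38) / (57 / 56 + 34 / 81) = 204120 / 123899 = 1.65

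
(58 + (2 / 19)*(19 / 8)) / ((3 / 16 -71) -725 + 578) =-932 / 3485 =-0.27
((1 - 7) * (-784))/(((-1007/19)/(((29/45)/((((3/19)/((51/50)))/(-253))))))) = 1857963184/19875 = 93482.42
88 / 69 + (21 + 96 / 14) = 14071 / 483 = 29.13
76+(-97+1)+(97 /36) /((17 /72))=-146 /17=-8.59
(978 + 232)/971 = 1210/971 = 1.25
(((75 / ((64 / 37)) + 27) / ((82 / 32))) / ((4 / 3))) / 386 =13509 / 253216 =0.05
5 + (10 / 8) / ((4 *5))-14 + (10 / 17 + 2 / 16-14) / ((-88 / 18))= -37219 / 5984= -6.22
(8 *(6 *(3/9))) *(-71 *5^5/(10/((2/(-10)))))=71000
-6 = -6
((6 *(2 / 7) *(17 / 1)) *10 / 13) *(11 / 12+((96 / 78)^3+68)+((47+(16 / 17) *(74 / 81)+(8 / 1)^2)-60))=2120123510 / 771147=2749.31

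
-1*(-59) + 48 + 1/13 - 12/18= 4150/39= 106.41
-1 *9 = -9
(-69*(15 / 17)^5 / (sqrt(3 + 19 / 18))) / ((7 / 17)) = -157190625*sqrt(146) / 42679231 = -44.50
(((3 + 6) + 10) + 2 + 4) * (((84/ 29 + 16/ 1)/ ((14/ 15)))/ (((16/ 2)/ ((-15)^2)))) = 11559375/ 812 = 14235.68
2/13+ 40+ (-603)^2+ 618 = 4735473/13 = 364267.15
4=4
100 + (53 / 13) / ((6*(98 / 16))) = 191312 / 1911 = 100.11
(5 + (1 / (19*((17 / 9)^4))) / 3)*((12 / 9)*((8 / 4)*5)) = 317467280 / 4760697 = 66.69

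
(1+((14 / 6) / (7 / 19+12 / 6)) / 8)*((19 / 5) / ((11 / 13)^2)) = 3894943 / 653400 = 5.96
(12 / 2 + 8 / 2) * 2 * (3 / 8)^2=2.81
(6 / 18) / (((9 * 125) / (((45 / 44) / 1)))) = 1 / 3300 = 0.00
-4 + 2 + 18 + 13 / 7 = 125 / 7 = 17.86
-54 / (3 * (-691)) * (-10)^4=260.49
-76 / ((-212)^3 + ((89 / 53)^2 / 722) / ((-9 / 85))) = 1387219032 / 173915796738181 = 0.00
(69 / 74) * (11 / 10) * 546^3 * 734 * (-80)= -9803339233904.43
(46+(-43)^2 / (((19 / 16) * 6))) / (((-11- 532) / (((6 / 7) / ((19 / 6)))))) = -69656 / 457387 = -0.15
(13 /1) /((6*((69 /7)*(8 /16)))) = 91 /207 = 0.44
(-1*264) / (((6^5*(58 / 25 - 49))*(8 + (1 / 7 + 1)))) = 1925 / 24198912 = 0.00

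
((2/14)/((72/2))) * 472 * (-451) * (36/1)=-212872/7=-30410.29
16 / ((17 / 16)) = 256 / 17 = 15.06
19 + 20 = 39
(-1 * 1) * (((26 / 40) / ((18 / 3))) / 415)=-0.00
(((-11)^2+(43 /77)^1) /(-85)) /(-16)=117 /1309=0.09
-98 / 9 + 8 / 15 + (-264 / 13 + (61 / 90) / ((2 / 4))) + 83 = 698 / 13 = 53.69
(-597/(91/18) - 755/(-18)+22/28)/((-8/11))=339449/3276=103.62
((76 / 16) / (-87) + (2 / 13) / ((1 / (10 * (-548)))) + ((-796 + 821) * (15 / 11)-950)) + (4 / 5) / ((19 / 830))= -1724.09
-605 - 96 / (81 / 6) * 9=-669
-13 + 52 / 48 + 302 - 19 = 3253 / 12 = 271.08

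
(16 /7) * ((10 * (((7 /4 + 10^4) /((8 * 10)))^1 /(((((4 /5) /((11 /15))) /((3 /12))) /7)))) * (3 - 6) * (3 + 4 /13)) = -18923311 /416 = -45488.73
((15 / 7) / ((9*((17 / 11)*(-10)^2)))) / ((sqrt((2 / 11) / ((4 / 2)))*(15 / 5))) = 0.00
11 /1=11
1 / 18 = 0.06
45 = 45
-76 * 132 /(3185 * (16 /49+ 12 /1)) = -2508 /9815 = -0.26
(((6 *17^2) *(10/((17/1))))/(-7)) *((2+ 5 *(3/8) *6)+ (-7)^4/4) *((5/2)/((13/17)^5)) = -2221259787225/2599051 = -854642.63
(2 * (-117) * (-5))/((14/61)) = 35685/7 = 5097.86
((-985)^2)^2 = 941336550625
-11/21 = -0.52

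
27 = 27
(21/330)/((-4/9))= -63/440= -0.14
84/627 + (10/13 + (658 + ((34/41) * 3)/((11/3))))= 73475422/111397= 659.58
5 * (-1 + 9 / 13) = -20 / 13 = -1.54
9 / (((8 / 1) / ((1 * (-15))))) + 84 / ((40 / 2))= -507 / 40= -12.68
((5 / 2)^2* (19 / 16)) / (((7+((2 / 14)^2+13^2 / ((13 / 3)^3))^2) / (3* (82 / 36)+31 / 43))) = 375650795975 / 76372606848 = 4.92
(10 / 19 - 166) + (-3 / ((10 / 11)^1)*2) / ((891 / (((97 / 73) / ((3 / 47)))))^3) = -3539193269424351461 / 21388243610682135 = -165.47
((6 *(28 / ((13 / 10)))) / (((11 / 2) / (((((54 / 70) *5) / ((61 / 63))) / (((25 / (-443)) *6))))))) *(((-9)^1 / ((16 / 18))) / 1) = 2798.90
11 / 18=0.61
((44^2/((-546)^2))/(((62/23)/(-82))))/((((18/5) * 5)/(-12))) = 912824/6931197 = 0.13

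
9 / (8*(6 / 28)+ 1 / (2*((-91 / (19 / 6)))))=9828 / 1853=5.30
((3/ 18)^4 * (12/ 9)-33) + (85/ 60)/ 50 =-1602373/ 48600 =-32.97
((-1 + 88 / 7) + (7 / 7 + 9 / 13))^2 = 1456849 / 8281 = 175.93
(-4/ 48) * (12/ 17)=-1/ 17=-0.06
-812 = -812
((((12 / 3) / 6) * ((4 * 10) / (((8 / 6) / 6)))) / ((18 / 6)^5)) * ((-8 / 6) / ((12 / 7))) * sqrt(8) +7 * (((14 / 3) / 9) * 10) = 980 / 27-560 * sqrt(2) / 729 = 35.21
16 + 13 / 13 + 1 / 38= 647 / 38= 17.03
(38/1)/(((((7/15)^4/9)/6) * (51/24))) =831060000/40817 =20360.63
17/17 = 1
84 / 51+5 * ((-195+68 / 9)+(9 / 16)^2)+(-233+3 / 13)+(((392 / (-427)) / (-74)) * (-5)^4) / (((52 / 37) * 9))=-36220860347 / 31060224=-1166.15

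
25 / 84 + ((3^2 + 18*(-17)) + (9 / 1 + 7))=-23579 / 84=-280.70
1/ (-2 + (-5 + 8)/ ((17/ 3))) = -17/ 25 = -0.68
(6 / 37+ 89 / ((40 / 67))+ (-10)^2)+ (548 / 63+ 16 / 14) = 24156473 / 93240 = 259.08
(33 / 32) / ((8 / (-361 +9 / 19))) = -113025 / 2432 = -46.47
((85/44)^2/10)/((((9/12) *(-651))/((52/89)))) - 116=-4879409609/42063714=-116.00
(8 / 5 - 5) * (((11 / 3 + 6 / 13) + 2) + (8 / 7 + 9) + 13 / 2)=-211361 / 2730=-77.42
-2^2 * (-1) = 4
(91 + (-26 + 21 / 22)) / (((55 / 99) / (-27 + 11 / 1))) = -104472 / 55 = -1899.49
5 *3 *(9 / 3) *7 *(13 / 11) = 4095 / 11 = 372.27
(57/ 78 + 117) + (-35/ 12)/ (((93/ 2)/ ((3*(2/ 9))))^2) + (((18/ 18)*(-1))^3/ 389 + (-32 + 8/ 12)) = 204050436553/ 2361851622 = 86.39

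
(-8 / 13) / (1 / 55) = -440 / 13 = -33.85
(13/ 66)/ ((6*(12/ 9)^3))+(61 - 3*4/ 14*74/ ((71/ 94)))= -22.96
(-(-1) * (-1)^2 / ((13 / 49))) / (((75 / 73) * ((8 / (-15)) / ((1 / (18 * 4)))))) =-3577 / 37440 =-0.10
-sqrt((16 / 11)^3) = -64* sqrt(11) / 121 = -1.75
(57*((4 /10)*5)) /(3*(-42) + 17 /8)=-912 /991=-0.92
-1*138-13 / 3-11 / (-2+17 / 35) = -135.07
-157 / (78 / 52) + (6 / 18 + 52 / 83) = -103.71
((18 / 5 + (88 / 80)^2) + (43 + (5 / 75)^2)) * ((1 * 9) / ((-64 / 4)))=-43033 / 1600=-26.90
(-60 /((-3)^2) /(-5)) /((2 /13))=26 /3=8.67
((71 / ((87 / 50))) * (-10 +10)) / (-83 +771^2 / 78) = 0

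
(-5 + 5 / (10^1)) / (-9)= 1 / 2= 0.50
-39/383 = -0.10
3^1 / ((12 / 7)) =7 / 4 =1.75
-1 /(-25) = 1 /25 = 0.04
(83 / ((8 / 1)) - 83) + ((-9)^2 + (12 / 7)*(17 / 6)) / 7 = -23661 / 392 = -60.36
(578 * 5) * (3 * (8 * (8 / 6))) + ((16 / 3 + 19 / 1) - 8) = 277489 / 3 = 92496.33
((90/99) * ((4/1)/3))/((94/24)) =160/517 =0.31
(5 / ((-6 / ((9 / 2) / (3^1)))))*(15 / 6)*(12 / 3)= -25 / 2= -12.50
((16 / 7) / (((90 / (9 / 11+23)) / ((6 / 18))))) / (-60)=-0.00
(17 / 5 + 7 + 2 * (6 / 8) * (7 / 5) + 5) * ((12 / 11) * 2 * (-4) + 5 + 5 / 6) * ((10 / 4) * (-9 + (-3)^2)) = 0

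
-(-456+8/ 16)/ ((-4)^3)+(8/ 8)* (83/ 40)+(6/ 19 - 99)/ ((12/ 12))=-1261313/ 12160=-103.73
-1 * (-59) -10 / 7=403 / 7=57.57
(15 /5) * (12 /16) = 9 /4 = 2.25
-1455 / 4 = -363.75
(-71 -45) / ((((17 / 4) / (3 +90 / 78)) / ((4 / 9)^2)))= -14848 / 663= -22.40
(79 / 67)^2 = 6241 / 4489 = 1.39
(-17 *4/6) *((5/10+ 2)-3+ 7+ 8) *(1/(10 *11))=-493/330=-1.49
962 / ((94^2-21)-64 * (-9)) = 962 / 9391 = 0.10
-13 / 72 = -0.18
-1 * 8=-8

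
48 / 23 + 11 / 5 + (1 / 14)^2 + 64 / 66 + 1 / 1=4657619 / 743820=6.26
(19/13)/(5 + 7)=19/156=0.12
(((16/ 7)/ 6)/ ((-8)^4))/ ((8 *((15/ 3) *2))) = 1/ 860160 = 0.00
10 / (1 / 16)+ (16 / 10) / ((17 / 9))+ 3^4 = 20557 / 85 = 241.85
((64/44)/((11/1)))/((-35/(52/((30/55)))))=-416/1155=-0.36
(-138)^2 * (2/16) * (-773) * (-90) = 165611385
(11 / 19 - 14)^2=65025 / 361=180.12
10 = 10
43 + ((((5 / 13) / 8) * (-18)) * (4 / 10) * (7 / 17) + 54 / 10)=106649 / 2210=48.26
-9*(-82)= 738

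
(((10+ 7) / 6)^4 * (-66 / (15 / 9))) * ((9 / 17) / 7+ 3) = -3296623 / 420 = -7849.10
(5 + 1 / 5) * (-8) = -208 / 5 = -41.60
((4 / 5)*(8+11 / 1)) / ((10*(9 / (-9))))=-38 / 25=-1.52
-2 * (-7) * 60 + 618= 1458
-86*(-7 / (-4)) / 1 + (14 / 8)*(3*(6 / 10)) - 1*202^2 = -819027 / 20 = -40951.35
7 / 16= 0.44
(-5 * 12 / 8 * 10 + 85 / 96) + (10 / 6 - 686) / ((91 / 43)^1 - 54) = -13048637 / 214176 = -60.92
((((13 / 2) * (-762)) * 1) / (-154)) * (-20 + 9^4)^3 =1386119825979213 / 154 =9000778090774.11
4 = 4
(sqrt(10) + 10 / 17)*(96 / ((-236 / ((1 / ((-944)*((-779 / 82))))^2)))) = -3*sqrt(10) / 593134552 -15 / 5041643692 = -0.00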